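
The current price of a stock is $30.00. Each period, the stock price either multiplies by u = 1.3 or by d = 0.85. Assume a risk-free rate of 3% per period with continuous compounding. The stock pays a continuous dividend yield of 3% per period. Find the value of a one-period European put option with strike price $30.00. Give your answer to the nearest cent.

Per-period risk-free factor R = e^0.03 = 1.0305; dividend-adjusted growth = e^(0.03−0.03) = 1.0000.
Risk-neutral probability p = (1.0000 − 0.85)/(1.3 − 0.85) = 0.1500/0.4500 = 0.3333
Terminal stock prices: S_u = 39, S_d = 25.5
Terminal payoffs (K − S): max(-9, 0) = 0, max(4.5, 0) = 4.5
Node 0 (S = 30): V_0 = e^(−0.03)·[0.3333·0.0000 + 0.6667·4.5000] = 2.9113

$2.91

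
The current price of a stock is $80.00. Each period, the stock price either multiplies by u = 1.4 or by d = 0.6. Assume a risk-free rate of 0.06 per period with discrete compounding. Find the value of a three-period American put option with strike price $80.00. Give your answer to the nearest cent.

$16.29

Risk-neutral probability p = (1 + 0.06 − 0.6)/(1.4 − 0.6) = 0.4600/0.8000 = 0.5750
Terminal stock prices: S_uuu = 219.5, S_uud = 94.08, S_udd = 40.32, S_ddd = 17.28
Terminal payoffs (K − S): max(-139.5, 0) = 0, max(-14.08, 0) = 0, max(39.68, 0) = 39.68, max(62.72, 0) = 62.72
Node uu (S = 156.8): continuation = 1/1.06·[0.5750·0.0000 + 0.4250·0.0000] = 0.0000; exercise value = 0.0000 ≤ continuation, so V_uu = 0.0000
Node ud (S = 67.2): continuation = 1/1.06·[0.5750·0.0000 + 0.4250·39.6800] = 15.9094; exercise value = 12.8000 ≤ continuation, so V_ud = 15.9094
Node dd (S = 28.8): continuation = 1/1.06·[0.5750·39.6800 + 0.4250·62.7200] = 46.6717; exercise value = 51.2000 > continuation, so V_dd = 51.2000 (exercise)
Node u (S = 112): continuation = 1/1.06·[0.5750·0.0000 + 0.4250·15.9094] = 6.3788; exercise value = 0.0000 ≤ continuation, so V_u = 6.3788
Node d (S = 48): continuation = 1/1.06·[0.5750·15.9094 + 0.4250·51.2000] = 29.1584; exercise value = 32.0000 > continuation, so V_d = 32.0000 (exercise)
Node 0 (S = 80): continuation = 1/1.06·[0.5750·6.3788 + 0.4250·32.0000] = 16.2904; exercise value = 0.0000 ≤ continuation, so V_0 = 16.2904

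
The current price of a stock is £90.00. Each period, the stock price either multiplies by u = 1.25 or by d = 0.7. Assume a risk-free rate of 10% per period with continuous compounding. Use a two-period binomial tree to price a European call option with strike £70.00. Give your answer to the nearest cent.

Risk-neutral probability p = (e^0.1 − 0.7)/(1.25 − 0.7) = 0.4052/0.5500 = 0.7367
Terminal stock prices: S_uu = 140.6, S_ud = 78.75, S_dd = 44.1
Terminal payoffs (S − K): max(70.62, 0) = 70.62, max(8.75, 0) = 8.75, max(-25.9, 0) = 0
Node u (S = 112.5): V_u = e^(−0.1)·[0.7367·70.6250 + 0.2633·8.7500] = 49.1614
Node d (S = 63): V_d = e^(−0.1)·[0.7367·8.7500 + 0.2633·0.0000] = 5.8325
Node 0 (S = 90): V_0 = e^(−0.1)·[0.7367·49.1614 + 0.2633·5.8325] = 34.1592

£34.16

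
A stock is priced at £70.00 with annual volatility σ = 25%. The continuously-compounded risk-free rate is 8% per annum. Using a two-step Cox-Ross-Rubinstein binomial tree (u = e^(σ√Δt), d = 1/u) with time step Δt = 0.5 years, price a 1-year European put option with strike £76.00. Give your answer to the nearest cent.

CRR parameters: u = e^(σ√Δt) = e^(0.25·√0.5) = 1.1934, d = 1/u = 0.8380
Per-period rate: rΔt = 0.08·0.5 = 0.04, so R = e^0.04 = 1.0408
Risk-neutral probability p = (e^0.04 − 0.8380)/(1.1934 − 0.8380) = 0.2028/0.3554 = 0.5708
Terminal stock prices: S_uu = 99.69, S_ud = 70, S_dd = 49.15
Terminal payoffs (K − S): max(-23.69, 0) = 0, max(6, 0) = 6, max(26.85, 0) = 26.85
Node u (S = 83.54): V_u = e^(−0.04)·[0.5708·0.0000 + 0.4292·6.0000] = 2.4745
Node d (S = 58.66): V_d = e^(−0.04)·[0.5708·6.0000 + 0.4292·26.8468] = 14.3623
Node 0 (S = 70): V_0 = e^(−0.04)·[0.5708·2.4745 + 0.4292·14.3623] = 7.2802

£7.28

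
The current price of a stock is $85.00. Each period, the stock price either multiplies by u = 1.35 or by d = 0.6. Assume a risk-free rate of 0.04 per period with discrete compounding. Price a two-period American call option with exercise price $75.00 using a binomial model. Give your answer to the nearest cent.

Risk-neutral probability p = (1 + 0.04 − 0.6)/(1.35 − 0.6) = 0.4400/0.7500 = 0.5867
Terminal stock prices: S_uu = 154.9, S_ud = 68.85, S_dd = 30.6
Terminal payoffs (S − K): max(79.91, 0) = 79.91, max(-6.15, 0) = 0, max(-44.4, 0) = 0
Node u (S = 114.8): continuation = 1/1.04·[0.5867·79.9125 + 0.4133·0.0000] = 45.0788; exercise value = 39.7500 ≤ continuation, so V_u = 45.0788
Node d (S = 51): continuation = 1/1.04·[0.5867·0.0000 + 0.4133·0.0000] = 0.0000; exercise value = 0.0000 ≤ continuation, so V_d = 0.0000
Node 0 (S = 85): continuation = 1/1.04·[0.5867·45.0788 + 0.4133·0.0000] = 25.4291; exercise value = 10.0000 ≤ continuation, so V_0 = 25.4291

$25.43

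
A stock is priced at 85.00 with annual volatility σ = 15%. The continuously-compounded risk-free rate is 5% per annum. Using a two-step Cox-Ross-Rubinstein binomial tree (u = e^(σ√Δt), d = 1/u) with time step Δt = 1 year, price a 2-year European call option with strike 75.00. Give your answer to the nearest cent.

CRR parameters: u = e^(σ√Δt) = e^(0.15·√1) = 1.1618, d = 1/u = 0.8607
Per-period rate: rΔt = 0.05·1 = 0.05, so R = e^0.05 = 1.0513
Risk-neutral probability p = (e^0.05 − 0.8607)/(1.1618 − 0.8607) = 0.1906/0.3011 = 0.6328
Terminal stock prices: S_uu = 114.7, S_ud = 85, S_dd = 62.97
Terminal payoffs (S − K): max(39.74, 0) = 39.74, max(10, 0) = 10, max(-12.03, 0) = 0
Node u (S = 98.76): V_u = e^(−0.05)·[0.6328·39.7380 + 0.3672·10.0000] = 27.4137
Node d (S = 73.16): V_d = e^(−0.05)·[0.6328·10.0000 + 0.3672·0.0000] = 6.0197
Node 0 (S = 85): V_0 = e^(−0.05)·[0.6328·27.4137 + 0.3672·6.0197] = 18.6047

18.60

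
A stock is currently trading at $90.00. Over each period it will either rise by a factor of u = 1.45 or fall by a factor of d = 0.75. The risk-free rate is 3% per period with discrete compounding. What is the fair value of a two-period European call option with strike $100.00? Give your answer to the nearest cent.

Risk-neutral probability p = (1 + 0.03 − 0.75)/(1.45 − 0.75) = 0.2800/0.7000 = 0.4000
Terminal stock prices: S_uu = 189.2, S_ud = 97.88, S_dd = 50.62
Terminal payoffs (S − K): max(89.22, 0) = 89.22, max(-2.125, 0) = 0, max(-49.38, 0) = 0
Node u (S = 130.5): V_u = 1/1.03·[0.4000·89.2250 + 0.6000·0.0000] = 34.6505
Node d (S = 67.5): V_d = 1/1.03·[0.4000·0.0000 + 0.6000·0.0000] = 0.0000
Node 0 (S = 90): V_0 = 1/1.03·[0.4000·34.6505 + 0.6000·0.0000] = 13.4565

$13.46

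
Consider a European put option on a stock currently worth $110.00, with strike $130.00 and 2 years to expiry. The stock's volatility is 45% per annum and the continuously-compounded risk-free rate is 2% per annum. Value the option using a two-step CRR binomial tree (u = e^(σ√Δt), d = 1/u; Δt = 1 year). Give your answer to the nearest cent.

CRR parameters: u = e^(σ√Δt) = e^(0.45·√1) = 1.5683, d = 1/u = 0.6376
Per-period rate: rΔt = 0.02·1 = 0.02, so R = e^0.02 = 1.0202
Risk-neutral probability p = (e^0.02 − 0.6376)/(1.5683 − 0.6376) = 0.3826/0.9307 = 0.4111
Terminal stock prices: S_uu = 270.6, S_ud = 110, S_dd = 44.72
Terminal payoffs (K − S): max(-140.6, 0) = 0, max(20, 0) = 20, max(85.28, 0) = 85.28
Node u (S = 172.5): V_u = e^(−0.02)·[0.4111·0.0000 + 0.5889·20.0000] = 11.5454
Node d (S = 70.14): V_d = e^(−0.02)·[0.4111·20.0000 + 0.5889·85.2773] = 57.2867
Node 0 (S = 110): V_0 = e^(−0.02)·[0.4111·11.5454 + 0.5889·57.2867] = 37.7220

$37.72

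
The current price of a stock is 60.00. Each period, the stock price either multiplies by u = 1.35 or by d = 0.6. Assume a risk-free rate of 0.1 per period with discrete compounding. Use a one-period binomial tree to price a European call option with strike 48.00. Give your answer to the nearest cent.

Risk-neutral probability p = (1 + 0.1 − 0.6)/(1.35 − 0.6) = 0.5000/0.7500 = 0.6667
Terminal stock prices: S_u = 81, S_d = 36
Terminal payoffs (S − K): max(33, 0) = 33, max(-12, 0) = 0
Node 0 (S = 60): V_0 = 1/1.1·[0.6667·33.0000 + 0.3333·0.0000] = 20.0000

20.00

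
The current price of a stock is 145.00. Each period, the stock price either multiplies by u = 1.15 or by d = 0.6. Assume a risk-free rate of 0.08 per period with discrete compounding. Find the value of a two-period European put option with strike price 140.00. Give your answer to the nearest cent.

Risk-neutral probability p = (1 + 0.08 − 0.6)/(1.15 − 0.6) = 0.4800/0.5500 = 0.8727
Terminal stock prices: S_uu = 191.8, S_ud = 100, S_dd = 52.2
Terminal payoffs (K − S): max(-51.76, 0) = 0, max(39.95, 0) = 39.95, max(87.8, 0) = 87.8
Node u (S = 166.8): V_u = 1/1.08·[0.8727·0.0000 + 0.1273·39.9500] = 4.7079
Node d (S = 87): V_d = 1/1.08·[0.8727·39.9500 + 0.1273·87.8000] = 42.6296
Node 0 (S = 145): V_0 = 1/1.08·[0.8727·4.7079 + 0.1273·42.6296] = 8.8281

8.83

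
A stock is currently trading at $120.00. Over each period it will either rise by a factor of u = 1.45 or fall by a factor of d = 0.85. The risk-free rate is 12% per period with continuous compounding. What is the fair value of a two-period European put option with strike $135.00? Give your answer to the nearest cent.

$10.98

Risk-neutral probability p = (e^0.12 − 0.85)/(1.45 − 0.85) = 0.2775/0.6000 = 0.4625
Terminal stock prices: S_uu = 252.3, S_ud = 147.9, S_dd = 86.7
Terminal payoffs (K − S): max(-117.3, 0) = 0, max(-12.9, 0) = 0, max(48.3, 0) = 48.3
Node u (S = 174): V_u = e^(−0.12)·[0.4625·0.0000 + 0.5375·0.0000] = 0.0000
Node d (S = 102): V_d = e^(−0.12)·[0.4625·0.0000 + 0.5375·48.3000] = 23.0258
Node 0 (S = 120): V_0 = e^(−0.12)·[0.4625·0.0000 + 0.5375·23.0258] = 10.9770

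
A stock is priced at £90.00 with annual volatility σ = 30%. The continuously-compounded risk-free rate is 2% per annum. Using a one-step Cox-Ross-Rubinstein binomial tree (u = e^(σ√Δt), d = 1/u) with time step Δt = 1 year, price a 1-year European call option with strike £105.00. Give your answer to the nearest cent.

£7.41

CRR parameters: u = e^(σ√Δt) = e^(0.3·√1) = 1.3499, d = 1/u = 0.7408
Per-period rate: rΔt = 0.02·1 = 0.02, so R = e^0.02 = 1.0202
Risk-neutral probability p = (e^0.02 − 0.7408)/(1.3499 − 0.7408) = 0.2794/0.6090 = 0.4587
Terminal stock prices: S_u = 121.5, S_d = 66.67
Terminal payoffs (S − K): max(16.49, 0) = 16.49, max(-38.33, 0) = 0
Node 0 (S = 90): V_0 = e^(−0.02)·[0.4587·16.4873 + 0.5413·0.0000] = 7.4134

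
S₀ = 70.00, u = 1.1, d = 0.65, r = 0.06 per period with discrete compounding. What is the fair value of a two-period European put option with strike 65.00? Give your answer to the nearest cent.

2.40

Risk-neutral probability p = (1 + 0.06 − 0.65)/(1.1 − 0.65) = 0.4100/0.4500 = 0.9111
Terminal stock prices: S_uu = 84.7, S_ud = 50.05, S_dd = 29.58
Terminal payoffs (K − S): max(-19.7, 0) = 0, max(14.95, 0) = 14.95, max(35.42, 0) = 35.42
Node u (S = 77): V_u = 1/1.06·[0.9111·0.0000 + 0.0889·14.9500] = 1.2537
Node d (S = 45.5): V_d = 1/1.06·[0.9111·14.9500 + 0.0889·35.4250] = 15.8208
Node 0 (S = 70): V_0 = 1/1.06·[0.9111·1.2537 + 0.0889·15.8208] = 2.4043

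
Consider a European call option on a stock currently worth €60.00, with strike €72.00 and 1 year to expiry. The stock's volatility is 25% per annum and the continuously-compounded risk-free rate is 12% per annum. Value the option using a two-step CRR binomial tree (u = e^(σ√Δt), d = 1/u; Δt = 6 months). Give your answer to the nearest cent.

CRR parameters: u = e^(σ√Δt) = e^(0.25·√0.5) = 1.1934, d = 1/u = 0.8380
Per-period rate: rΔt = 0.12·0.5 = 0.06, so R = e^0.06 = 1.0618
Risk-neutral probability p = (e^0.06 − 0.8380)/(1.1934 − 0.8380) = 0.2239/0.3554 = 0.6299
Terminal stock prices: S_uu = 85.45, S_ud = 60, S_dd = 42.13
Terminal payoffs (S − K): max(13.45, 0) = 13.45, max(-12, 0) = 0, max(-29.87, 0) = 0
Node u (S = 71.6): V_u = e^(−0.06)·[0.6299·13.4471 + 0.3701·0.0000] = 7.9772
Node d (S = 50.28): V_d = e^(−0.06)·[0.6299·0.0000 + 0.3701·0.0000] = 0.0000
Node 0 (S = 60): V_0 = e^(−0.06)·[0.6299·7.9772 + 0.3701·0.0000] = 4.7323

€4.73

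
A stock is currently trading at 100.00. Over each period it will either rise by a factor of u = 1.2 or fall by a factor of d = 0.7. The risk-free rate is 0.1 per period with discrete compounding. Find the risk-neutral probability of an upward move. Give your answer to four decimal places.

p = 0.8000

Risk-neutral probability p = (1 + 0.1 − 0.7)/(1.2 − 0.7) = 0.4000/0.5000 = 0.8000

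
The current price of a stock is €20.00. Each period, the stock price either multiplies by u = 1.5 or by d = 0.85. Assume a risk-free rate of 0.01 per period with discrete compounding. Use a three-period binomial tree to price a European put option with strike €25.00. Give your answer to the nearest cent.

Risk-neutral probability p = (1 + 0.01 − 0.85)/(1.5 − 0.85) = 0.1600/0.6500 = 0.2462
Terminal stock prices: S_uuu = 67.5, S_uud = 38.25, S_udd = 21.67, S_ddd = 12.28
Terminal payoffs (K − S): max(-42.5, 0) = 0, max(-13.25, 0) = 0, max(3.325, 0) = 3.325, max(12.72, 0) = 12.72
Node uu (S = 45): V_uu = 1/1.01·[0.2462·0.0000 + 0.7538·0.0000] = 0.0000
Node ud (S = 25.5): V_ud = 1/1.01·[0.2462·0.0000 + 0.7538·3.3250] = 2.4817
Node dd (S = 14.45): V_dd = 1/1.01·[0.2462·3.3250 + 0.7538·12.7175] = 10.3025
Node u (S = 30): V_u = 1/1.01·[0.2462·0.0000 + 0.7538·2.4817] = 1.8523
Node d (S = 17): V_d = 1/1.01·[0.2462·2.4817 + 0.7538·10.3025] = 8.2944
Node 0 (S = 20): V_0 = 1/1.01·[0.2462·1.8523 + 0.7538·8.2944] = 6.6422

€6.64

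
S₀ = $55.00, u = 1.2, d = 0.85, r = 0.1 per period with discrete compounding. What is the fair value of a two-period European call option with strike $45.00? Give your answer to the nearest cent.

Risk-neutral probability p = (1 + 0.1 − 0.85)/(1.2 − 0.85) = 0.2500/0.3500 = 0.7143
Terminal stock prices: S_uu = 79.2, S_ud = 56.1, S_dd = 39.74
Terminal payoffs (S − K): max(34.2, 0) = 34.2, max(11.1, 0) = 11.1, max(-5.263, 0) = 0
Node u (S = 66): V_u = 1/1.1·[0.7143·34.2000 + 0.2857·11.1000] = 25.0909
Node d (S = 46.75): V_d = 1/1.1·[0.7143·11.1000 + 0.2857·0.0000] = 7.2078
Node 0 (S = 55): V_0 = 1/1.1·[0.7143·25.0909 + 0.2857·7.2078] = 18.1650

$18.16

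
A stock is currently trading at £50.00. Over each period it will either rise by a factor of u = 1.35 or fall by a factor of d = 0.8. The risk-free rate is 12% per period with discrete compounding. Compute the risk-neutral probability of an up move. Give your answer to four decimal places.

p = 0.5818

Risk-neutral probability p = (1 + 0.12 − 0.8)/(1.35 − 0.8) = 0.3200/0.5500 = 0.5818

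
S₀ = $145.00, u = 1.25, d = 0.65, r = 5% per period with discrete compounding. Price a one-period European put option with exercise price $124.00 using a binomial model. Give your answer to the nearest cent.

$9.44

Risk-neutral probability p = (1 + 0.05 − 0.65)/(1.25 − 0.65) = 0.4000/0.6000 = 0.6667
Terminal stock prices: S_u = 181.2, S_d = 94.25
Terminal payoffs (K − S): max(-57.25, 0) = 0, max(29.75, 0) = 29.75
Node 0 (S = 145): V_0 = 1/1.05·[0.6667·0.0000 + 0.3333·29.7500] = 9.4444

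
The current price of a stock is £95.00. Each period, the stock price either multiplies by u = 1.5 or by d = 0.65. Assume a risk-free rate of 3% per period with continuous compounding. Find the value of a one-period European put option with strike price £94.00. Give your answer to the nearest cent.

£17.29

Risk-neutral probability p = (e^0.03 − 0.65)/(1.5 − 0.65) = 0.3805/0.8500 = 0.4476
Terminal stock prices: S_u = 142.5, S_d = 61.75
Terminal payoffs (K − S): max(-48.5, 0) = 0, max(32.25, 0) = 32.25
Node 0 (S = 95): V_0 = e^(−0.03)·[0.4476·0.0000 + 0.5524·32.2500] = 17.2886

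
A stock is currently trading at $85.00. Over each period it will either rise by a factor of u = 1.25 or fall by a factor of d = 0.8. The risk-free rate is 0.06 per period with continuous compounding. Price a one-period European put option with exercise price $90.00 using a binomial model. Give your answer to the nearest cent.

Risk-neutral probability p = (e^0.06 − 0.8)/(1.25 − 0.8) = 0.2618/0.4500 = 0.5819
Terminal stock prices: S_u = 106.2, S_d = 68
Terminal payoffs (K − S): max(-16.25, 0) = 0, max(22, 0) = 22
Node 0 (S = 85): V_0 = e^(−0.06)·[0.5819·0.0000 + 0.4181·22.0000] = 8.6634

$8.66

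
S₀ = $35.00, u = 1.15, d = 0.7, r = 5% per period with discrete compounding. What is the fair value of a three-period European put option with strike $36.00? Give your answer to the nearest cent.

Risk-neutral probability p = (1 + 0.05 − 0.7)/(1.15 − 0.7) = 0.3500/0.4500 = 0.7778
Terminal stock prices: S_uuu = 53.23, S_uud = 32.4, S_udd = 19.72, S_ddd = 12
Terminal payoffs (K − S): max(-17.23, 0) = 0, max(3.599, 0) = 3.599, max(16.28, 0) = 16.28, max(24, 0) = 24
Node uu (S = 46.29): V_uu = 1/1.05·[0.7778·0.0000 + 0.2222·3.5988] = 0.7616
Node ud (S = 28.17): V_ud = 1/1.05·[0.7778·3.5988 + 0.2222·16.2775] = 6.1107
Node dd (S = 17.15): V_dd = 1/1.05·[0.7778·16.2775 + 0.2222·23.9950] = 17.1357
Node u (S = 40.25): V_u = 1/1.05·[0.7778·0.7616 + 0.2222·6.1107] = 1.8575
Node d (S = 24.5): V_d = 1/1.05·[0.7778·6.1107 + 0.2222·17.1357] = 8.1531
Node 0 (S = 35): V_0 = 1/1.05·[0.7778·1.8575 + 0.2222·8.1531] = 3.1014

$3.10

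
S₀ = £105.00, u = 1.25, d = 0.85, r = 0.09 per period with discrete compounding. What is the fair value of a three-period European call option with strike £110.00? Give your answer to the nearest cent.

Risk-neutral probability p = (1 + 0.09 − 0.85)/(1.25 − 0.85) = 0.2400/0.4000 = 0.6000
Terminal stock prices: S_uuu = 205.1, S_uud = 139.5, S_udd = 94.83, S_ddd = 64.48
Terminal payoffs (S − K): max(95.08, 0) = 95.08, max(29.45, 0) = 29.45, max(-15.17, 0) = 0, max(-45.52, 0) = 0
Node uu (S = 164.1): V_uu = 1/1.09·[0.6000·95.0781 + 0.4000·29.4531] = 63.1451
Node ud (S = 111.6): V_ud = 1/1.09·[0.6000·29.4531 + 0.4000·0.0000] = 16.2127
Node dd (S = 75.86): V_dd = 1/1.09·[0.6000·0.0000 + 0.4000·0.0000] = 0.0000
Node u (S = 131.2): V_u = 1/1.09·[0.6000·63.1451 + 0.4000·16.2127] = 40.7084
Node d (S = 89.25): V_d = 1/1.09·[0.6000·16.2127 + 0.4000·0.0000] = 8.9244
Node 0 (S = 105): V_0 = 1/1.09·[0.6000·40.7084 + 0.4000·8.9244] = 25.6833

£25.68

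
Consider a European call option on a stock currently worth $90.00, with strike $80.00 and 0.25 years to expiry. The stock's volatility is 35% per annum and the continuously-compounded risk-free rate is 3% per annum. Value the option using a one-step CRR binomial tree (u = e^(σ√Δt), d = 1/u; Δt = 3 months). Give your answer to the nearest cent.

CRR parameters: u = e^(σ√Δt) = e^(0.35·√0.25) = 1.1912, d = 1/u = 0.8395
Per-period rate: rΔt = 0.03·0.25 = 0.0075, so R = e^0.0075 = 1.0075
Risk-neutral probability p = (e^0.0075 − 0.8395)/(1.1912 − 0.8395) = 0.1681/0.3518 = 0.4778
Terminal stock prices: S_u = 107.2, S_d = 75.55
Terminal payoffs (S − K): max(27.21, 0) = 27.21, max(-4.449, 0) = 0
Node 0 (S = 90): V_0 = e^(−0.0075)·[0.4778·27.2122 + 0.5222·0.0000] = 12.9038

$12.90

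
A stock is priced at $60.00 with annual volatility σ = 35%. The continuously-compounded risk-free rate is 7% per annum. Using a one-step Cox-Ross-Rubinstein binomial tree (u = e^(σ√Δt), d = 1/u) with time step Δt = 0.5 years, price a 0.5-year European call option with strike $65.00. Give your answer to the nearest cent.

$5.83

CRR parameters: u = e^(σ√Δt) = e^(0.35·√0.5) = 1.2808, d = 1/u = 0.7808
Per-period rate: rΔt = 0.07·0.5 = 0.035, so R = e^0.035 = 1.0356
Risk-neutral probability p = (e^0.035 − 0.7808)/(1.2808 − 0.7808) = 0.2549/0.5000 = 0.5097
Terminal stock prices: S_u = 76.85, S_d = 46.85
Terminal payoffs (S − K): max(11.85, 0) = 11.85, max(-18.15, 0) = 0
Node 0 (S = 60): V_0 = e^(−0.035)·[0.5097·11.8482 + 0.4903·0.0000] = 5.8310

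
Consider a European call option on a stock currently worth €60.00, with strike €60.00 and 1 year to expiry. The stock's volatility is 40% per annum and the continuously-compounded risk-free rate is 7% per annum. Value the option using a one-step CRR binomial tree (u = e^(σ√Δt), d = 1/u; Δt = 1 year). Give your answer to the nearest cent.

CRR parameters: u = e^(σ√Δt) = e^(0.4·√1) = 1.4918, d = 1/u = 0.6703
Per-period rate: rΔt = 0.07·1 = 0.07, so R = e^0.07 = 1.0725
Risk-neutral probability p = (e^0.07 − 0.6703)/(1.4918 − 0.6703) = 0.4022/0.8215 = 0.4896
Terminal stock prices: S_u = 89.51, S_d = 40.22
Terminal payoffs (S − K): max(29.51, 0) = 29.51, max(-19.78, 0) = 0
Node 0 (S = 60): V_0 = e^(−0.07)·[0.4896·29.5095 + 0.5104·0.0000] = 13.4704

€13.47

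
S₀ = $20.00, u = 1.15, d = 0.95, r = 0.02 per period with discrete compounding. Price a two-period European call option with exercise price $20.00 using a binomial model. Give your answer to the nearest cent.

$1.57

Risk-neutral probability p = (1 + 0.02 − 0.95)/(1.15 − 0.95) = 0.0700/0.2000 = 0.3500
Terminal stock prices: S_uu = 26.45, S_ud = 21.85, S_dd = 18.05
Terminal payoffs (S − K): max(6.45, 0) = 6.45, max(1.85, 0) = 1.85, max(-1.95, 0) = 0
Node u (S = 23): V_u = 1/1.02·[0.3500·6.4500 + 0.6500·1.8500] = 3.3922
Node d (S = 19): V_d = 1/1.02·[0.3500·1.8500 + 0.6500·0.0000] = 0.6348
Node 0 (S = 20): V_0 = 1/1.02·[0.3500·3.3922 + 0.6500·0.6348] = 1.5685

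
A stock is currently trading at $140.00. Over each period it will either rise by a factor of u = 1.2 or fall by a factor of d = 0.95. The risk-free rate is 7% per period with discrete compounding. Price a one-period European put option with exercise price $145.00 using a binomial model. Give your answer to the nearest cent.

Risk-neutral probability p = (1 + 0.07 − 0.95)/(1.2 − 0.95) = 0.1200/0.2500 = 0.4800
Terminal stock prices: S_u = 168, S_d = 133
Terminal payoffs (K − S): max(-23, 0) = 0, max(12, 0) = 12
Node 0 (S = 140): V_0 = 1/1.07·[0.4800·0.0000 + 0.5200·12.0000] = 5.8318

$5.83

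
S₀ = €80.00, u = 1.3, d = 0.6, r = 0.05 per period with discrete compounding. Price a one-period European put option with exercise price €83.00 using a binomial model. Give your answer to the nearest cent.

€11.90

Risk-neutral probability p = (1 + 0.05 − 0.6)/(1.3 − 0.6) = 0.4500/0.7000 = 0.6429
Terminal stock prices: S_u = 104, S_d = 48
Terminal payoffs (K − S): max(-21, 0) = 0, max(35, 0) = 35
Node 0 (S = 80): V_0 = 1/1.05·[0.6429·0.0000 + 0.3571·35.0000] = 11.9048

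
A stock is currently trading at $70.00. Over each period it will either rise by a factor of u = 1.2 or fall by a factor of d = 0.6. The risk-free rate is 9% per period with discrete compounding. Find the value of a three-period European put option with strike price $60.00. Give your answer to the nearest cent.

Risk-neutral probability p = (1 + 0.09 − 0.6)/(1.2 − 0.6) = 0.4900/0.6000 = 0.8167
Terminal stock prices: S_uuu = 121, S_uud = 60.48, S_udd = 30.24, S_ddd = 15.12
Terminal payoffs (K − S): max(-60.96, 0) = 0, max(-0.48, 0) = 0, max(29.76, 0) = 29.76, max(44.88, 0) = 44.88
Node uu (S = 100.8): V_uu = 1/1.09·[0.8167·0.0000 + 0.1833·0.0000] = 0.0000
Node ud (S = 50.4): V_ud = 1/1.09·[0.8167·0.0000 + 0.1833·29.7600] = 5.0055
Node dd (S = 25.2): V_dd = 1/1.09·[0.8167·29.7600 + 0.1833·44.8800] = 29.8459
Node u (S = 84): V_u = 1/1.09·[0.8167·0.0000 + 0.1833·5.0055] = 0.8419
Node d (S = 42): V_d = 1/1.09·[0.8167·5.0055 + 0.1833·29.8459] = 8.7702
Node 0 (S = 70): V_0 = 1/1.09·[0.8167·0.8419 + 0.1833·8.7702] = 2.1059

$2.11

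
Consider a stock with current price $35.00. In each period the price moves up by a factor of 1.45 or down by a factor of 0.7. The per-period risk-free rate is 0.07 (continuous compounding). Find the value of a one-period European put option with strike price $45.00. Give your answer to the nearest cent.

Risk-neutral probability p = (e^0.07 − 0.7)/(1.45 − 0.7) = 0.3725/0.7500 = 0.4967
Terminal stock prices: S_u = 50.75, S_d = 24.5
Terminal payoffs (K − S): max(-5.75, 0) = 0, max(20.5, 0) = 20.5
Node 0 (S = 35): V_0 = e^(−0.07)·[0.4967·0.0000 + 0.5033·20.5000] = 9.6205

$9.62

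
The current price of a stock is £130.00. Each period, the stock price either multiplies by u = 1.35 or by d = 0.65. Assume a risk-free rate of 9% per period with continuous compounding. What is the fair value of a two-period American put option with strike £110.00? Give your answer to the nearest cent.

£8.52

Risk-neutral probability p = (e^0.09 − 0.65)/(1.35 − 0.65) = 0.4442/0.7000 = 0.6345
Terminal stock prices: S_uu = 236.9, S_ud = 114.1, S_dd = 54.93
Terminal payoffs (K − S): max(-126.9, 0) = 0, max(-4.075, 0) = 0, max(55.07, 0) = 55.07
Node u (S = 175.5): continuation = e^(−0.09)·[0.6345·0.0000 + 0.3655·0.0000] = 0.0000; exercise value = 0.0000 ≤ continuation, so V_u = 0.0000
Node d (S = 84.5): continuation = e^(−0.09)·[0.6345·0.0000 + 0.3655·55.0750] = 18.3956; exercise value = 25.5000 > continuation, so V_d = 25.5000 (exercise)
Node 0 (S = 130): continuation = e^(−0.09)·[0.6345·0.0000 + 0.3655·25.5000] = 8.5173; exercise value = 0.0000 ≤ continuation, so V_0 = 8.5173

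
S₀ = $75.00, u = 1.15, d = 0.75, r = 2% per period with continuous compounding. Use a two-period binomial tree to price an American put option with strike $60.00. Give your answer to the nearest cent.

$1.80

Risk-neutral probability p = (e^0.02 − 0.75)/(1.15 − 0.75) = 0.2702/0.4000 = 0.6755
Terminal stock prices: S_uu = 99.19, S_ud = 64.69, S_dd = 42.19
Terminal payoffs (K − S): max(-39.19, 0) = 0, max(-4.688, 0) = 0, max(17.81, 0) = 17.81
Node u (S = 86.25): continuation = e^(−0.02)·[0.6755·0.0000 + 0.3245·0.0000] = 0.0000; exercise value = 0.0000 ≤ continuation, so V_u = 0.0000
Node d (S = 56.25): continuation = e^(−0.02)·[0.6755·0.0000 + 0.3245·17.8125] = 5.6656; exercise value = 3.7500 ≤ continuation, so V_d = 5.6656
Node 0 (S = 75): continuation = e^(−0.02)·[0.6755·0.0000 + 0.3245·5.6656] = 1.8021; exercise value = 0.0000 ≤ continuation, so V_0 = 1.8021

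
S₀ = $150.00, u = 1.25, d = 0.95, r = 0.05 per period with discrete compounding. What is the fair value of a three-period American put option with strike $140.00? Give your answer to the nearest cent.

$2.92

Risk-neutral probability p = (1 + 0.05 − 0.95)/(1.25 − 0.95) = 0.1000/0.3000 = 0.3333
Terminal stock prices: S_uuu = 293, S_uud = 222.7, S_udd = 169.2, S_ddd = 128.6
Terminal payoffs (K − S): max(-153, 0) = 0, max(-82.66, 0) = 0, max(-29.22, 0) = 0, max(11.39, 0) = 11.39
Node uu (S = 234.4): continuation = 1/1.05·[0.3333·0.0000 + 0.6667·0.0000] = 0.0000; exercise value = 0.0000 ≤ continuation, so V_uu = 0.0000
Node ud (S = 178.1): continuation = 1/1.05·[0.3333·0.0000 + 0.6667·0.0000] = 0.0000; exercise value = 0.0000 ≤ continuation, so V_ud = 0.0000
Node dd (S = 135.4): continuation = 1/1.05·[0.3333·0.0000 + 0.6667·11.3938] = 7.2341; exercise value = 4.6250 ≤ continuation, so V_dd = 7.2341
Node u (S = 187.5): continuation = 1/1.05·[0.3333·0.0000 + 0.6667·0.0000] = 0.0000; exercise value = 0.0000 ≤ continuation, so V_u = 0.0000
Node d (S = 142.5): continuation = 1/1.05·[0.3333·0.0000 + 0.6667·7.2341] = 4.5931; exercise value = 0.0000 ≤ continuation, so V_d = 4.5931
Node 0 (S = 150): continuation = 1/1.05·[0.3333·0.0000 + 0.6667·4.5931] = 2.9163; exercise value = 0.0000 ≤ continuation, so V_0 = 2.9163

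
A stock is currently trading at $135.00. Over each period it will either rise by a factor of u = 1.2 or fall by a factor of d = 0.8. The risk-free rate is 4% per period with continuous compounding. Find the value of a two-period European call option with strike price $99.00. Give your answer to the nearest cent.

$45.45

Risk-neutral probability p = (e^0.04 − 0.8)/(1.2 − 0.8) = 0.2408/0.4000 = 0.6020
Terminal stock prices: S_uu = 194.4, S_ud = 129.6, S_dd = 86.4
Terminal payoffs (S − K): max(95.4, 0) = 95.4, max(30.6, 0) = 30.6, max(-12.6, 0) = 0
Node u (S = 162): V_u = e^(−0.04)·[0.6020·95.4000 + 0.3980·30.6000] = 66.8818
Node d (S = 108): V_d = e^(−0.04)·[0.6020·30.6000 + 0.3980·0.0000] = 17.6997
Node 0 (S = 135): V_0 = e^(−0.04)·[0.6020·66.8818 + 0.3980·17.6997] = 45.4537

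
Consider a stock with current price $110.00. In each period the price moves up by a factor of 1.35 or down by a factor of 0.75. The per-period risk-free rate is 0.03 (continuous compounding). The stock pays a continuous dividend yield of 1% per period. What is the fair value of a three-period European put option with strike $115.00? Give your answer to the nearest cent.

$22.15

Per-period risk-free factor R = e^0.03 = 1.0305; dividend-adjusted growth = e^(0.03−0.01) = 1.0202.
Risk-neutral probability p = (1.0202 − 0.75)/(1.35 − 0.75) = 0.2702/0.6000 = 0.4503
Terminal stock prices: S_uuu = 270.6, S_uud = 150.4, S_udd = 83.53, S_ddd = 46.41
Terminal payoffs (K − S): max(-155.6, 0) = 0, max(-35.36, 0) = 0, max(31.47, 0) = 31.47, max(68.59, 0) = 68.59
Node uu (S = 200.5): V_uu = e^(−0.03)·[0.4503·0.0000 + 0.5497·0.0000] = 0.0000
Node ud (S = 111.4): V_ud = e^(−0.03)·[0.4503·0.0000 + 0.5497·31.4688] = 16.7860
Node dd (S = 61.88): V_dd = e^(−0.03)·[0.4503·31.4688 + 0.5497·68.5938] = 50.3419
Node u (S = 148.5): V_u = e^(−0.03)·[0.4503·0.0000 + 0.5497·16.7860] = 8.9540
Node d (S = 82.5): V_d = e^(−0.03)·[0.4503·16.7860 + 0.5497·50.3419] = 34.1893
Node 0 (S = 110): V_0 = e^(−0.03)·[0.4503·8.9540 + 0.5497·34.1893] = 22.1504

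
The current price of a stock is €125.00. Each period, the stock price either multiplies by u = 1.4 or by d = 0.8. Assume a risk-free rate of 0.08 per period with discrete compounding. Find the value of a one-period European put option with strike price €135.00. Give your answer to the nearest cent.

Risk-neutral probability p = (1 + 0.08 − 0.8)/(1.4 − 0.8) = 0.2800/0.6000 = 0.4667
Terminal stock prices: S_u = 175, S_d = 100
Terminal payoffs (K − S): max(-40, 0) = 0, max(35, 0) = 35
Node 0 (S = 125): V_0 = 1/1.08·[0.4667·0.0000 + 0.5333·35.0000] = 17.2840

€17.28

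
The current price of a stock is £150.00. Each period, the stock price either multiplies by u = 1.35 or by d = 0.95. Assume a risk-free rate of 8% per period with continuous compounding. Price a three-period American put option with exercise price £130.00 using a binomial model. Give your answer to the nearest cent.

Risk-neutral probability p = (e^0.08 − 0.95)/(1.35 − 0.95) = 0.1333/0.4000 = 0.3332
Terminal stock prices: S_uuu = 369.1, S_uud = 259.7, S_udd = 182.8, S_ddd = 128.6
Terminal payoffs (K − S): max(-239.1, 0) = 0, max(-129.7, 0) = 0, max(-52.76, 0) = 0, max(1.394, 0) = 1.394
Node uu (S = 273.4): continuation = e^(−0.08)·[0.3332·0.0000 + 0.6668·0.0000] = 0.0000; exercise value = 0.0000 ≤ continuation, so V_uu = 0.0000
Node ud (S = 192.4): continuation = e^(−0.08)·[0.3332·0.0000 + 0.6668·0.0000] = 0.0000; exercise value = 0.0000 ≤ continuation, so V_ud = 0.0000
Node dd (S = 135.4): continuation = e^(−0.08)·[0.3332·0.0000 + 0.6668·1.3938] = 0.8579; exercise value = 0.0000 ≤ continuation, so V_dd = 0.8579
Node u (S = 202.5): continuation = e^(−0.08)·[0.3332·0.0000 + 0.6668·0.0000] = 0.0000; exercise value = 0.0000 ≤ continuation, so V_u = 0.0000
Node d (S = 142.5): continuation = e^(−0.08)·[0.3332·0.0000 + 0.6668·0.8579] = 0.5280; exercise value = 0.0000 ≤ continuation, so V_d = 0.5280
Node 0 (S = 150): continuation = e^(−0.08)·[0.3332·0.0000 + 0.6668·0.5280] = 0.3250; exercise value = 0.0000 ≤ continuation, so V_0 = 0.3250

£0.33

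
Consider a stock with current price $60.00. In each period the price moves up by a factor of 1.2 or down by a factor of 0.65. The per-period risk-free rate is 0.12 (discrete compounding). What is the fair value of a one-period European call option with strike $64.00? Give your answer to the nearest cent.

$6.10

Risk-neutral probability p = (1 + 0.12 − 0.65)/(1.2 − 0.65) = 0.4700/0.5500 = 0.8545
Terminal stock prices: S_u = 72, S_d = 39
Terminal payoffs (S − K): max(8, 0) = 8, max(-25, 0) = 0
Node 0 (S = 60): V_0 = 1/1.12·[0.8545·8.0000 + 0.1455·0.0000] = 6.1039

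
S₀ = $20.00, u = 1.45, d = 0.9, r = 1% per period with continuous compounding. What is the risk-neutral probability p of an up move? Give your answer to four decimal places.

p = 0.2001

Risk-neutral probability p = (e^0.01 − 0.9)/(1.45 − 0.9) = 0.1101/0.5500 = 0.2001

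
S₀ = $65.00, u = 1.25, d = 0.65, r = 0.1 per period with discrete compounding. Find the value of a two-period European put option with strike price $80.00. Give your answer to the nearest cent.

Risk-neutral probability p = (1 + 0.1 − 0.65)/(1.25 − 0.65) = 0.4500/0.6000 = 0.7500
Terminal stock prices: S_uu = 101.6, S_ud = 52.81, S_dd = 27.46
Terminal payoffs (K − S): max(-21.56, 0) = 0, max(27.19, 0) = 27.19, max(52.54, 0) = 52.54
Node u (S = 81.25): V_u = 1/1.1·[0.7500·0.0000 + 0.2500·27.1875] = 6.1790
Node d (S = 42.25): V_d = 1/1.1·[0.7500·27.1875 + 0.2500·52.5375] = 30.4773
Node 0 (S = 65): V_0 = 1/1.1·[0.7500·6.1790 + 0.2500·30.4773] = 11.1396

$11.14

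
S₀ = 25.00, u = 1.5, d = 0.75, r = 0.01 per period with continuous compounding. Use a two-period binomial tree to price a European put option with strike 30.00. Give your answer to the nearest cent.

Risk-neutral probability p = (e^0.01 − 0.75)/(1.5 − 0.75) = 0.2601/0.7500 = 0.3467
Terminal stock prices: S_uu = 56.25, S_ud = 28.12, S_dd = 14.06
Terminal payoffs (K − S): max(-26.25, 0) = 0, max(1.875, 0) = 1.875, max(15.94, 0) = 15.94
Node u (S = 37.5): V_u = e^(−0.01)·[0.3467·0.0000 + 0.6533·1.8750] = 1.2127
Node d (S = 18.75): V_d = e^(−0.01)·[0.3467·1.8750 + 0.6533·15.9375] = 10.9515
Node 0 (S = 25): V_0 = e^(−0.01)·[0.3467·1.2127 + 0.6533·10.9515] = 7.4994

7.50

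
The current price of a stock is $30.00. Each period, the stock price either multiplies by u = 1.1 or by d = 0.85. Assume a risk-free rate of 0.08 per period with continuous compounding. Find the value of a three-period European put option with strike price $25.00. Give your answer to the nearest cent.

$0.01

Risk-neutral probability p = (e^0.08 − 0.85)/(1.1 − 0.85) = 0.2333/0.2500 = 0.9331
Terminal stock prices: S_uuu = 39.93, S_uud = 30.86, S_udd = 23.84, S_ddd = 18.42
Terminal payoffs (K − S): max(-14.93, 0) = 0, max(-5.855, 0) = 0, max(1.158, 0) = 1.158, max(6.576, 0) = 6.576
Node uu (S = 36.3): V_uu = e^(−0.08)·[0.9331·0.0000 + 0.0669·0.0000] = 0.0000
Node ud (S = 28.05): V_ud = e^(−0.08)·[0.9331·0.0000 + 0.0669·1.1575] = 0.0714
Node dd (S = 21.67): V_dd = e^(−0.08)·[0.9331·1.1575 + 0.0669·6.5763] = 1.4029
Node u (S = 33): V_u = e^(−0.08)·[0.9331·0.0000 + 0.0669·0.0714] = 0.0044
Node d (S = 25.5): V_d = e^(−0.08)·[0.9331·0.0714 + 0.0669·1.4029] = 0.1481
Node 0 (S = 30): V_0 = e^(−0.08)·[0.9331·0.0044 + 0.0669·0.1481] = 0.0129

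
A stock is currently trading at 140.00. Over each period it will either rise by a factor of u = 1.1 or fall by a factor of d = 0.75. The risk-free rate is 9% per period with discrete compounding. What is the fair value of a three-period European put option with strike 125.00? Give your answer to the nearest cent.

Risk-neutral probability p = (1 + 0.09 − 0.75)/(1.1 − 0.75) = 0.3400/0.3500 = 0.9714
Terminal stock prices: S_uuu = 186.3, S_uud = 127.1, S_udd = 86.62, S_ddd = 59.06
Terminal payoffs (K − S): max(-61.34, 0) = 0, max(-2.05, 0) = 0, max(38.38, 0) = 38.38, max(65.94, 0) = 65.94
Node uu (S = 169.4): V_uu = 1/1.09·[0.9714·0.0000 + 0.0286·0.0000] = 0.0000
Node ud (S = 115.5): V_ud = 1/1.09·[0.9714·0.0000 + 0.0286·38.3750] = 1.0059
Node dd (S = 78.75): V_dd = 1/1.09·[0.9714·38.3750 + 0.0286·65.9375] = 35.9289
Node u (S = 154): V_u = 1/1.09·[0.9714·0.0000 + 0.0286·1.0059] = 0.0264
Node d (S = 105): V_d = 1/1.09·[0.9714·1.0059 + 0.0286·35.9289] = 1.8383
Node 0 (S = 140): V_0 = 1/1.09·[0.9714·0.0264 + 0.0286·1.8383] = 0.0717

0.07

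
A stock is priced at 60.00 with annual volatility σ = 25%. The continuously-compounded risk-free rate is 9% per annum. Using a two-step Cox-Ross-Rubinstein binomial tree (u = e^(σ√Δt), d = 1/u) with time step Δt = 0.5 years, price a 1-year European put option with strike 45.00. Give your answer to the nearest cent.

0.45

CRR parameters: u = e^(σ√Δt) = e^(0.25·√0.5) = 1.1934, d = 1/u = 0.8380
Per-period rate: rΔt = 0.09·0.5 = 0.045, so R = e^0.045 = 1.0460
Risk-neutral probability p = (e^0.045 − 0.8380)/(1.1934 − 0.8380) = 0.2081/0.3554 = 0.5854
Terminal stock prices: S_uu = 85.45, S_ud = 60, S_dd = 42.13
Terminal payoffs (K − S): max(-40.45, 0) = 0, max(-15, 0) = 0, max(2.869, 0) = 2.869
Node u (S = 71.6): V_u = e^(−0.045)·[0.5854·0.0000 + 0.4146·0.0000] = 0.0000
Node d (S = 50.28): V_d = e^(−0.045)·[0.5854·0.0000 + 0.4146·2.8687] = 1.1369
Node 0 (S = 60): V_0 = e^(−0.045)·[0.5854·0.0000 + 0.4146·1.1369] = 0.4506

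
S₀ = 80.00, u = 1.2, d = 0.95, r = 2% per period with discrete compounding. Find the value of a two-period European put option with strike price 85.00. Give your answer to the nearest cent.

6.38

Risk-neutral probability p = (1 + 0.02 − 0.95)/(1.2 − 0.95) = 0.0700/0.2500 = 0.2800
Terminal stock prices: S_uu = 115.2, S_ud = 91.2, S_dd = 72.2
Terminal payoffs (K − S): max(-30.2, 0) = 0, max(-6.2, 0) = 0, max(12.8, 0) = 12.8
Node u (S = 96): V_u = 1/1.02·[0.2800·0.0000 + 0.7200·0.0000] = 0.0000
Node d (S = 76): V_d = 1/1.02·[0.2800·0.0000 + 0.7200·12.8000] = 9.0353
Node 0 (S = 80): V_0 = 1/1.02·[0.2800·0.0000 + 0.7200·9.0353] = 6.3779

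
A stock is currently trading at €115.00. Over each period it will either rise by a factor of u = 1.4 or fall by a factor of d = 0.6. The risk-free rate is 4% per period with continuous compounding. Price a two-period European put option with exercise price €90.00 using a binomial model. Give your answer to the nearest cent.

€9.04

Risk-neutral probability p = (e^0.04 − 0.6)/(1.4 − 0.6) = 0.4408/0.8000 = 0.5510
Terminal stock prices: S_uu = 225.4, S_ud = 96.6, S_dd = 41.4
Terminal payoffs (K − S): max(-135.4, 0) = 0, max(-6.6, 0) = 0, max(48.6, 0) = 48.6
Node u (S = 161): V_u = e^(−0.04)·[0.5510·0.0000 + 0.4490·0.0000] = 0.0000
Node d (S = 69): V_d = e^(−0.04)·[0.5510·0.0000 + 0.4490·48.6000] = 20.9651
Node 0 (S = 115): V_0 = e^(−0.04)·[0.5510·0.0000 + 0.4490·20.9651] = 9.0440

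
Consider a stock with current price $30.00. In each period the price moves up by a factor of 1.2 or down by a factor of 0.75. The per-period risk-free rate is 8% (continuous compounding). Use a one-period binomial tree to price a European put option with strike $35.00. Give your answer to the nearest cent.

Risk-neutral probability p = (e^0.08 − 0.75)/(1.2 − 0.75) = 0.3333/0.4500 = 0.7406
Terminal stock prices: S_u = 36, S_d = 22.5
Terminal payoffs (K − S): max(-1, 0) = 0, max(12.5, 0) = 12.5
Node 0 (S = 30): V_0 = e^(−0.08)·[0.7406·0.0000 + 0.2594·12.5000] = 2.9928

$2.99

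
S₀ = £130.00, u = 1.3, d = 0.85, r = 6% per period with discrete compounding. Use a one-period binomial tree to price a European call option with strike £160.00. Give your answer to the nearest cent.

£3.96

Risk-neutral probability p = (1 + 0.06 − 0.85)/(1.3 − 0.85) = 0.2100/0.4500 = 0.4667
Terminal stock prices: S_u = 169, S_d = 110.5
Terminal payoffs (S − K): max(9, 0) = 9, max(-49.5, 0) = 0
Node 0 (S = 130): V_0 = 1/1.06·[0.4667·9.0000 + 0.5333·0.0000] = 3.9623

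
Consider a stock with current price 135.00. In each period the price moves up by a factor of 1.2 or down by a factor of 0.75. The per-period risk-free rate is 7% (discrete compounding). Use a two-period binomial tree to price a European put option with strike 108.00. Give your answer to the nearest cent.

2.34

Risk-neutral probability p = (1 + 0.07 − 0.75)/(1.2 − 0.75) = 0.3200/0.4500 = 0.7111
Terminal stock prices: S_uu = 194.4, S_ud = 121.5, S_dd = 75.94
Terminal payoffs (K − S): max(-86.4, 0) = 0, max(-13.5, 0) = 0, max(32.06, 0) = 32.06
Node u (S = 162): V_u = 1/1.07·[0.7111·0.0000 + 0.2889·0.0000] = 0.0000
Node d (S = 101.2): V_d = 1/1.07·[0.7111·0.0000 + 0.2889·32.0625] = 8.6565
Node 0 (S = 135): V_0 = 1/1.07·[0.7111·0.0000 + 0.2889·8.6565] = 2.3372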